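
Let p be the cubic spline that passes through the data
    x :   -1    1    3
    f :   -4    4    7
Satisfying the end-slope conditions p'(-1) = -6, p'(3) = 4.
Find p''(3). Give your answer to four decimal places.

With m_i denoting the second derivative at x_i, h_i = 2, 2, and Δ_i = (y_(i+1) − y_i)/h_i = 4, 3/2:
  2·m_0 + 8·m_1 + 2·m_2 = 6(Δ_1 - Δ_0) = -15
Clamped end conditions give two more equations: 2h_0·m_0 + h_0·m_1 = 6(Δ_0 - p'(-1)) = 60 and h_1·m_1 + 2h_1·m_2 = 6(p'(3) - Δ_1) = 15.
Solving the tridiagonal system: m_0 = 155/8, m_1 = -35/4, m_2 = 65/8.

8.1250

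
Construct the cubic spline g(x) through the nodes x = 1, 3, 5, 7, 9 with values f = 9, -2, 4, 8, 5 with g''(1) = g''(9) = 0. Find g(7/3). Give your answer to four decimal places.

Let M_i = g''(x_i). Step sizes h_i = 2, 2, 2, 2; slopes of the chords Δ_i = (y_(i+1) - y_i)/h_i = -11/2, 3, 2, -3/2.
  2·M_0 + 8·M_1 + 2·M_2 = 6(Δ_1 - Δ_0) = 51
  2·M_1 + 8·M_2 + 2·M_3 = 6(Δ_2 - Δ_1) = -6
  2·M_2 + 8·M_3 + 2·M_4 = 6(Δ_3 - Δ_2) = -21
Natural end conditions: M_0 = M_4 = 0.
Forward elimination and back-substitution give M_0 = 0, M_1 = 48/7, M_2 = -27/14, M_3 = -15/7, M_4 = 0.
On [1, 3], g(x) = 9 - 109/14·(x - 1) + 0·(x - 1)² + 4/7·(x - 1)³.
With (x - 1) = 4/3: g(7/3) = -5/189.

-0.0265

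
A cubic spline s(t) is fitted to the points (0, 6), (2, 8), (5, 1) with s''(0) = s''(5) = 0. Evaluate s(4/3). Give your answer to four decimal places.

7.8272

Write M_i for s''(x_i). With h_i = 2, 3 and divided differences Δ_i = 1, -7/3, the continuity of s' gives the tridiagonal system
  2·M_0 + 10·M_1 + 3·M_2 = 6(Δ_1 - Δ_0) = -20
Natural end conditions: M_0 = M_2 = 0.
Solving the tridiagonal system: M_0 = 0, M_1 = -2, M_2 = 0.
On [0, 2], s(t) = 6 + 5/3·t + 0·t² - 1/6·t³.
With t = 4/3: s(4/3) = 634/81.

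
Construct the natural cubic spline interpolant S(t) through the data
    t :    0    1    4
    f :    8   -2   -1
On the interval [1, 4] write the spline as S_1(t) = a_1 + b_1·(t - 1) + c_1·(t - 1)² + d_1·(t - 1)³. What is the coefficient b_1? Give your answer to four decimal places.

Put M_i = S'' at the i-th knot. Here h = (1, 3) and Δ = (-10, 1/3), so the interior equations h_(i-1)·M_(i-1) + 2(h_(i-1)+h_i)·M_i + h_i·M_(i+1) = 6(Δ_i − Δ_(i-1)) read
  1·M_0 + 8·M_1 + 3·M_2 = 6(Δ_1 - Δ_0) = 62
Natural end conditions: M_0 = M_2 = 0.
Solving: M_0 = 0, M_1 = 31/4, M_2 = 0.
On [1, 4], with S_1(t) = a_1 + b_1·(t - 1) + c_1·(t - 1)² + d_1·(t - 1)³: c_1 = M_1/2 = 31/8, d_1 = (M_2 - M_1)/(6h_1) = -31/72, b_1 = Δ_1 - h_1(2M_1 + M_2)/6 = -89/12.

-7.4167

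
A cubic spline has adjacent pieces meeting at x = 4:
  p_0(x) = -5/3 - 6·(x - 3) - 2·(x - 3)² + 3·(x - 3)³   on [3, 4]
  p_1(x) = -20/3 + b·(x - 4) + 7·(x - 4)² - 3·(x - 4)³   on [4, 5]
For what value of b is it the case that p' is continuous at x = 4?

p_0'(x) = -6 - 4·(x - 3) + 9·(x - 3)², so p_0'(4) = -1. On the right, p_1'(4) = b, so b = -1.

-1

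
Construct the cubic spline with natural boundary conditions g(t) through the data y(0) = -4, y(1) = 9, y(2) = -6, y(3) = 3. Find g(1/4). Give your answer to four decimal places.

1.3750

Let M_i = g''(x_i). Step sizes h_i = 1, 1, 1; slopes of the chords Δ_i = (y_(i+1) - y_i)/h_i = 13, -15, 9.
  1·M_0 + 4·M_1 + 1·M_2 = 6(Δ_1 - Δ_0) = -168
  1·M_1 + 4·M_2 + 1·M_3 = 6(Δ_2 - Δ_1) = 144
Natural end conditions: M_0 = M_3 = 0.
Solving the tridiagonal system: M_0 = 0, M_1 = -272/5, M_2 = 248/5, M_3 = 0.
On [0, 1], g(t) = -4 + 331/15·t + 0·t² - 136/15·t³.
With t = 1/4: g(1/4) = 11/8.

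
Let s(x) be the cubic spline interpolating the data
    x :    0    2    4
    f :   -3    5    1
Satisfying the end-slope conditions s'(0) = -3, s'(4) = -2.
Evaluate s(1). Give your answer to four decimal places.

Let σ_i = s''(x_i). Step sizes h_i = 2, 2; slopes of the chords Δ_i = (y_(i+1) - y_i)/h_i = 4, -2.
  2·σ_0 + 8·σ_1 + 2·σ_2 = 6(Δ_1 - Δ_0) = -36
Clamped end conditions give two more equations: 2h_0·σ_0 + h_0·σ_1 = 6(Δ_0 - s'(0)) = 42 and h_1·σ_1 + 2h_1·σ_2 = 6(s'(4) - Δ_1) = 0.
Solving: σ_0 = 61/4, σ_1 = -19/2, σ_2 = 19/4.
On [0, 2], s(x) = -3 - 3·x + 61/8·x² - 33/16·x³.
With x = 1: s(1) = -7/16.

-0.4375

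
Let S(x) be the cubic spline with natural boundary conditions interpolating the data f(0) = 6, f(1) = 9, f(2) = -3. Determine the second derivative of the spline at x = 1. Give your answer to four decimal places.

With m_i denoting the second derivative at x_i, h_i = 1, 1, and Δ_i = (y_(i+1) − y_i)/h_i = 3, -12:
  1·m_0 + 4·m_1 + 1·m_2 = 6(Δ_1 - Δ_0) = -90
Natural end conditions: m_0 = m_2 = 0.
Forward elimination and back-substitution give m_0 = 0, m_1 = -45/2, m_2 = 0.

-22.5000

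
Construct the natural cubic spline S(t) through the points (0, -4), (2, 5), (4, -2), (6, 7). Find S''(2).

Put m_i = S'' at the i-th knot. Here h = (2, 2, 2) and Δ = (9/2, -7/2, 9/2), so the interior equations h_(i-1)·m_(i-1) + 2(h_(i-1)+h_i)·m_i + h_i·m_(i+1) = 6(Δ_i − Δ_(i-1)) read
  2·m_0 + 8·m_1 + 2·m_2 = 6(Δ_1 - Δ_0) = -48
  2·m_1 + 8·m_2 + 2·m_3 = 6(Δ_2 - Δ_1) = 48
Natural end conditions: m_0 = m_3 = 0.
Solving: m_0 = 0, m_1 = -8, m_2 = 8, m_3 = 0.

-8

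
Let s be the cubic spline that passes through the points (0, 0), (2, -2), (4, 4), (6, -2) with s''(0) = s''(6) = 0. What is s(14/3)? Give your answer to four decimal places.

3.3827

With M_i denoting the second derivative at x_i, h_i = 2, 2, 2, and Δ_i = (y_(i+1) − y_i)/h_i = -1, 3, -3:
  2·M_0 + 8·M_1 + 2·M_2 = 6(Δ_1 - Δ_0) = 24
  2·M_1 + 8·M_2 + 2·M_3 = 6(Δ_2 - Δ_1) = -36
Natural end conditions: M_0 = M_3 = 0.
Hence M_0 = 0, M_1 = 22/5, M_2 = -28/5, M_3 = 0.
On [4, 6], s(x) = 4 + 11/15·(x - 4) - 14/5·(x - 4)² + 7/15·(x - 4)³.
With (x - 4) = 2/3: s(14/3) = 274/81.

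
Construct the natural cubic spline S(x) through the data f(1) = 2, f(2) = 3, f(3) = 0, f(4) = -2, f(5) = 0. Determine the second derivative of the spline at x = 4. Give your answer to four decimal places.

5.5714

Let σ_i = S''(x_i). Step sizes h_i = 1, 1, 1, 1; slopes of the chords Δ_i = (y_(i+1) - y_i)/h_i = 1, -3, -2, 2.
  1·σ_0 + 4·σ_1 + 1·σ_2 = 6(Δ_1 - Δ_0) = -24
  1·σ_1 + 4·σ_2 + 1·σ_3 = 6(Δ_2 - Δ_1) = 6
  1·σ_2 + 4·σ_3 + 1·σ_4 = 6(Δ_3 - Δ_2) = 24
Natural end conditions: σ_0 = σ_4 = 0.
Hence σ_0 = 0, σ_1 = -45/7, σ_2 = 12/7, σ_3 = 39/7, σ_4 = 0.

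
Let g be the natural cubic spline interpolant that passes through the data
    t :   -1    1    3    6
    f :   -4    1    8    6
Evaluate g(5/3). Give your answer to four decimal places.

3.5270

Write σ_i for g''(x_i). With h_i = 2, 2, 3 and divided differences Δ_i = 5/2, 7/2, -2/3, the continuity of g' gives the tridiagonal system
  2·σ_0 + 8·σ_1 + 2·σ_2 = 6(Δ_1 - Δ_0) = 6
  2·σ_1 + 10·σ_2 + 3·σ_3 = 6(Δ_2 - Δ_1) = -25
Natural end conditions: σ_0 = σ_3 = 0.
Solving the tridiagonal system: σ_0 = 0, σ_1 = 55/38, σ_2 = -53/19, σ_3 = 0.
On [1, 3], g(t) = 1 + 395/114·(t - 1) + 55/76·(t - 1)² - 161/456·(t - 1)³.
With (t - 1) = 2/3: g(5/3) = 5428/1539.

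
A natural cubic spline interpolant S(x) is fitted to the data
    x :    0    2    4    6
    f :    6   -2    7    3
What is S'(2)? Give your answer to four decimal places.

Write σ_i for S''(x_i). With h_i = 2, 2, 2 and divided differences Δ_i = -4, 9/2, -2, the continuity of S' gives the tridiagonal system
  2·σ_0 + 8·σ_1 + 2·σ_2 = 6(Δ_1 - Δ_0) = 51
  2·σ_1 + 8·σ_2 + 2·σ_3 = 6(Δ_2 - Δ_1) = -39
Natural end conditions: σ_0 = σ_3 = 0.
Solving the tridiagonal system: σ_0 = 0, σ_1 = 81/10, σ_2 = -69/10, σ_3 = 0.
On [2, 4], S'(x) = b_1 + 2c_1·(x - 2) + 3d_1·(x - 2)² with b_1 = Δ_1 - h_1(2σ_1 + σ_2)/6 = 7/5, c_1 = σ_1/2 = 81/20, d_1 = (σ_2 - σ_1)/(6h_1) = -5/4. So S'(2) = 7/5.

1.4000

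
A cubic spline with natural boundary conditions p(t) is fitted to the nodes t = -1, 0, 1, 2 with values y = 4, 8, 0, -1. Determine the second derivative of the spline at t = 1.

16

Put σ_i = p'' at the i-th knot. Here h = (1, 1, 1) and Δ = (4, -8, -1), so the interior equations h_(i-1)·σ_(i-1) + 2(h_(i-1)+h_i)·σ_i + h_i·σ_(i+1) = 6(Δ_i − Δ_(i-1)) read
  1·σ_0 + 4·σ_1 + 1·σ_2 = 6(Δ_1 - Δ_0) = -72
  1·σ_1 + 4·σ_2 + 1·σ_3 = 6(Δ_2 - Δ_1) = 42
Natural end conditions: σ_0 = σ_3 = 0.
Forward elimination and back-substitution give σ_0 = 0, σ_1 = -22, σ_2 = 16, σ_3 = 0.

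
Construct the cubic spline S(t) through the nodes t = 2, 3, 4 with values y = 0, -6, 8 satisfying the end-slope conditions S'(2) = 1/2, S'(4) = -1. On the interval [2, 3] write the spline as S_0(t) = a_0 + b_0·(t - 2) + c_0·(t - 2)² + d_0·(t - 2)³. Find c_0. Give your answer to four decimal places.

Put σ_i = S'' at the i-th knot. Here h = (1, 1) and Δ = (-6, 14), so the interior equations h_(i-1)·σ_(i-1) + 2(h_(i-1)+h_i)·σ_i + h_i·σ_(i+1) = 6(Δ_i − Δ_(i-1)) read
  1·σ_0 + 4·σ_1 + 1·σ_2 = 6(Δ_1 - Δ_0) = 120
Clamped end conditions give two more equations: 2h_0·σ_0 + h_0·σ_1 = 6(Δ_0 - S'(2)) = -39 and h_1·σ_1 + 2h_1·σ_2 = 6(S'(4) - Δ_1) = -90.
Solving the tridiagonal system: σ_0 = -201/4, σ_1 = 123/2, σ_2 = -303/4.
On [2, 3], with S_0(t) = a_0 + b_0·(t - 2) + c_0·(t - 2)² + d_0·(t - 2)³: c_0 = σ_0/2 = -201/8, d_0 = (σ_1 - σ_0)/(6h_0) = 149/8, b_0 = Δ_0 - h_0(2σ_0 + σ_1)/6 = 1/2.

-25.1250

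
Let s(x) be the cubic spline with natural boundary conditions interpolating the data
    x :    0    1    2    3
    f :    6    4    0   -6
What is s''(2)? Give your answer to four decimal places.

-2.4000

With M_i denoting the second derivative at x_i, h_i = 1, 1, 1, and Δ_i = (y_(i+1) − y_i)/h_i = -2, -4, -6:
  1·M_0 + 4·M_1 + 1·M_2 = 6(Δ_1 - Δ_0) = -12
  1·M_1 + 4·M_2 + 1·M_3 = 6(Δ_2 - Δ_1) = -12
Natural end conditions: M_0 = M_3 = 0.
Forward elimination and back-substitution give M_0 = 0, M_1 = -12/5, M_2 = -12/5, M_3 = 0.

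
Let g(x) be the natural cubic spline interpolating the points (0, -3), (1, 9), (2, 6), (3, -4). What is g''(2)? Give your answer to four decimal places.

-5.2000

Put M_i = g'' at the i-th knot. Here h = (1, 1, 1) and Δ = (12, -3, -10), so the interior equations h_(i-1)·M_(i-1) + 2(h_(i-1)+h_i)·M_i + h_i·M_(i+1) = 6(Δ_i − Δ_(i-1)) read
  1·M_0 + 4·M_1 + 1·M_2 = 6(Δ_1 - Δ_0) = -90
  1·M_1 + 4·M_2 + 1·M_3 = 6(Δ_2 - Δ_1) = -42
Natural end conditions: M_0 = M_3 = 0.
Solving the tridiagonal system: M_0 = 0, M_1 = -106/5, M_2 = -26/5, M_3 = 0.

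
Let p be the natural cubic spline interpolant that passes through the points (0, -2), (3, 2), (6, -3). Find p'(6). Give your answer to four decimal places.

-2.4167

Write m_i for p''(x_i). With h_i = 3, 3 and divided differences Δ_i = 4/3, -5/3, the continuity of p' gives the tridiagonal system
  3·m_0 + 12·m_1 + 3·m_2 = 6(Δ_1 - Δ_0) = -18
Natural end conditions: m_0 = m_2 = 0.
Solving the tridiagonal system: m_0 = 0, m_1 = -3/2, m_2 = 0.
On [3, 6], p'(t) = b_1 + 2c_1·(t - 3) + 3d_1·(t - 3)² with b_1 = Δ_1 - h_1(2m_1 + m_2)/6 = -1/6, c_1 = m_1/2 = -3/4, d_1 = (m_2 - m_1)/(6h_1) = 1/12. So p'(6) = -29/12.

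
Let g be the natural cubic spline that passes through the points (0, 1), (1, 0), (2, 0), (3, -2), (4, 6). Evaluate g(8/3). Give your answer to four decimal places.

Put m_i = g'' at the i-th knot. Here h = (1, 1, 1, 1) and Δ = (-1, 0, -2, 8), so the interior equations h_(i-1)·m_(i-1) + 2(h_(i-1)+h_i)·m_i + h_i·m_(i+1) = 6(Δ_i − Δ_(i-1)) read
  1·m_0 + 4·m_1 + 1·m_2 = 6(Δ_1 - Δ_0) = 6
  1·m_1 + 4·m_2 + 1·m_3 = 6(Δ_2 - Δ_1) = -12
  1·m_2 + 4·m_3 + 1·m_4 = 6(Δ_3 - Δ_2) = 60
Natural end conditions: m_0 = m_4 = 0.
Hence m_0 = 0, m_1 = 99/28, m_2 = -57/7, m_3 = 477/28, m_4 = 0.
On [2, 3], g(x) = 0 - 17/8·(x - 2) - 57/14·(x - 2)² + 235/56·(x - 2)³.
With (x - 2) = 2/3: g(8/3) = -1499/756.

-1.9828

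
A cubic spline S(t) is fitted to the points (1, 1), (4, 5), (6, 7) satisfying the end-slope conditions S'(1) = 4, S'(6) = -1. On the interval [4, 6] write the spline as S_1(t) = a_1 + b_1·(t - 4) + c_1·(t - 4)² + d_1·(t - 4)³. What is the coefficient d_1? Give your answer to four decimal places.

-0.4500

Put M_i = S'' at the i-th knot. Here h = (3, 2) and Δ = (4/3, 1), so the interior equations h_(i-1)·M_(i-1) + 2(h_(i-1)+h_i)·M_i + h_i·M_(i+1) = 6(Δ_i − Δ_(i-1)) read
  3·M_0 + 10·M_1 + 2·M_2 = 6(Δ_1 - Δ_0) = -2
Clamped end conditions give two more equations: 2h_0·M_0 + h_0·M_1 = 6(Δ_0 - S'(1)) = -16 and h_1·M_1 + 2h_1·M_2 = 6(S'(6) - Δ_1) = -12.
Hence M_0 = -52/15, M_1 = 8/5, M_2 = -19/5.
On [4, 6], with S_1(t) = a_1 + b_1·(t - 4) + c_1·(t - 4)² + d_1·(t - 4)³: c_1 = M_1/2 = 4/5, d_1 = (M_2 - M_1)/(6h_1) = -9/20, b_1 = Δ_1 - h_1(2M_1 + M_2)/6 = 6/5.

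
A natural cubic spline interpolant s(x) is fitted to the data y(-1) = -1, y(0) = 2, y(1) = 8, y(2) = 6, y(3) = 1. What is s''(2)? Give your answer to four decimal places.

-1.0714

Write M_i for s''(x_i). With h_i = 1, 1, 1, 1 and divided differences Δ_i = 3, 6, -2, -5, the continuity of s' gives the tridiagonal system
  1·M_0 + 4·M_1 + 1·M_2 = 6(Δ_1 - Δ_0) = 18
  1·M_1 + 4·M_2 + 1·M_3 = 6(Δ_2 - Δ_1) = -48
  1·M_2 + 4·M_3 + 1·M_4 = 6(Δ_3 - Δ_2) = -18
Natural end conditions: M_0 = M_4 = 0.
Hence M_0 = 0, M_1 = 111/14, M_2 = -96/7, M_3 = -15/14, M_4 = 0.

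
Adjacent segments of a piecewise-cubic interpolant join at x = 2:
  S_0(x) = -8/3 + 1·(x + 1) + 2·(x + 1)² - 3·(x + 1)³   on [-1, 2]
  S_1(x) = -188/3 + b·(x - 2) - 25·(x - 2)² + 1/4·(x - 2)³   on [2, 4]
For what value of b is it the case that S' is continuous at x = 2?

S_0'(x) = 1 + 4·(x + 1) - 9·(x + 1)², so S_0'(2) = -68. On the right, S_1'(2) = b, so b = -68.

-68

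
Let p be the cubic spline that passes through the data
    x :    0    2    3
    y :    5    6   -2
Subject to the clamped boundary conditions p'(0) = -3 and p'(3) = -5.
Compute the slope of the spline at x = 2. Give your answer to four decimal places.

Let m_i = p''(x_i). Step sizes h_i = 2, 1; slopes of the chords Δ_i = (y_(i+1) - y_i)/h_i = 1/2, -8.
  2·m_0 + 6·m_1 + 1·m_2 = 6(Δ_1 - Δ_0) = -51
Clamped end conditions give two more equations: 2h_0·m_0 + h_0·m_1 = 6(Δ_0 - p'(0)) = 21 and h_1·m_1 + 2h_1·m_2 = 6(p'(3) - Δ_1) = 18.
Forward elimination and back-substitution give m_0 = 157/12, m_1 = -47/3, m_2 = 101/6.
On [2, 3], p'(x) = b_1 + 2c_1·(x - 2) + 3d_1·(x - 2)² with b_1 = Δ_1 - h_1(2m_1 + m_2)/6 = -67/12, c_1 = m_1/2 = -47/6, d_1 = (m_2 - m_1)/(6h_1) = 65/12. So p'(2) = -67/12.

-5.5833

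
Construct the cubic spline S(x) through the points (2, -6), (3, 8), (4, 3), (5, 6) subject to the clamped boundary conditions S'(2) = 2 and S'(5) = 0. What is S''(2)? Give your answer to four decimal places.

Let M_i = S''(x_i). Step sizes h_i = 1, 1, 1; slopes of the chords Δ_i = (y_(i+1) - y_i)/h_i = 14, -5, 3.
  1·M_0 + 4·M_1 + 1·M_2 = 6(Δ_1 - Δ_0) = -114
  1·M_1 + 4·M_2 + 1·M_3 = 6(Δ_2 - Δ_1) = 48
Clamped end conditions give two more equations: 2h_0·M_0 + h_0·M_1 = 6(Δ_0 - S'(2)) = 72 and h_2·M_2 + 2h_2·M_3 = 6(S'(5) - Δ_2) = -18.
Solving the tridiagonal system: M_0 = 928/15, M_1 = -776/15, M_2 = 466/15, M_3 = -368/15.

61.8667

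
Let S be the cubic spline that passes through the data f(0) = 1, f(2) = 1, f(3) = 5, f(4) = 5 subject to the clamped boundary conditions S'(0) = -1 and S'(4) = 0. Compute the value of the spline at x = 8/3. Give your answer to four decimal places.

Write M_i for S''(x_i). With h_i = 2, 1, 1 and divided differences Δ_i = 0, 4, 0, the continuity of S' gives the tridiagonal system
  2·M_0 + 6·M_1 + 1·M_2 = 6(Δ_1 - Δ_0) = 24
  1·M_1 + 4·M_2 + 1·M_3 = 6(Δ_2 - Δ_1) = -24
Clamped end conditions give two more equations: 2h_0·M_0 + h_0·M_1 = 6(Δ_0 - S'(0)) = 6 and h_2·M_2 + 2h_2·M_3 = 6(S'(4) - Δ_2) = 0.
Solving: M_0 = -16/11, M_1 = 65/11, M_2 = -94/11, M_3 = 47/11.
On [2, 3], S(x) = 1 + 38/11·(x - 2) + 65/22·(x - 2)² - 53/22·(x - 2)³.
With (x - 2) = 2/3: S(8/3) = 1159/297.

3.9024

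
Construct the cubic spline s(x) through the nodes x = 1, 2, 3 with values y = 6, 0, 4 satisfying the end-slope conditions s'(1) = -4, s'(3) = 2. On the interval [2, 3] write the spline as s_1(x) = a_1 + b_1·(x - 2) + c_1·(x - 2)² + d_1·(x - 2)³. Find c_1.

Put M_i = s'' at the i-th knot. Here h = (1, 1) and Δ = (-6, 4), so the interior equations h_(i-1)·M_(i-1) + 2(h_(i-1)+h_i)·M_i + h_i·M_(i+1) = 6(Δ_i − Δ_(i-1)) read
  1·M_0 + 4·M_1 + 1·M_2 = 6(Δ_1 - Δ_0) = 60
Clamped end conditions give two more equations: 2h_0·M_0 + h_0·M_1 = 6(Δ_0 - s'(1)) = -12 and h_1·M_1 + 2h_1·M_2 = 6(s'(3) - Δ_1) = -12.
Solving: M_0 = -18, M_1 = 24, M_2 = -18.
On [2, 3], with s_1(x) = a_1 + b_1·(x - 2) + c_1·(x - 2)² + d_1·(x - 2)³: c_1 = M_1/2 = 12, d_1 = (M_2 - M_1)/(6h_1) = -7, b_1 = Δ_1 - h_1(2M_1 + M_2)/6 = -1.

12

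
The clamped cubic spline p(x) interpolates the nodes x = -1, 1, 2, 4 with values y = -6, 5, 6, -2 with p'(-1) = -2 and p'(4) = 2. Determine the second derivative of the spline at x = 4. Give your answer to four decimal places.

Let M_i = p''(x_i). Step sizes h_i = 2, 1, 2; slopes of the chords Δ_i = (y_(i+1) - y_i)/h_i = 11/2, 1, -4.
  2·M_0 + 6·M_1 + 1·M_2 = 6(Δ_1 - Δ_0) = -27
  1·M_1 + 6·M_2 + 2·M_3 = 6(Δ_2 - Δ_1) = -30
Clamped end conditions give two more equations: 2h_0·M_0 + h_0·M_1 = 6(Δ_0 - p'(-1)) = 45 and h_2·M_2 + 2h_2·M_3 = 6(p'(4) - Δ_2) = 36.
Solving: M_0 = 493/32, M_1 = -133/16, M_2 = -127/16, M_3 = 415/32.

12.9688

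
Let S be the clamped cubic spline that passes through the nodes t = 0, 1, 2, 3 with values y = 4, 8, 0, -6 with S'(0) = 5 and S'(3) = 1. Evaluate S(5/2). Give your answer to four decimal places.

-4.4167

With M_i denoting the second derivative at x_i, h_i = 1, 1, 1, and Δ_i = (y_(i+1) − y_i)/h_i = 4, -8, -6:
  1·M_0 + 4·M_1 + 1·M_2 = 6(Δ_1 - Δ_0) = -72
  1·M_1 + 4·M_2 + 1·M_3 = 6(Δ_2 - Δ_1) = 12
Clamped end conditions give two more equations: 2h_0·M_0 + h_0·M_1 = 6(Δ_0 - S'(0)) = -6 and h_2·M_2 + 2h_2·M_3 = 6(S'(3) - Δ_2) = 42.
Solving: M_0 = 22/3, M_1 = -62/3, M_2 = 10/3, M_3 = 58/3.
On [2, 3], S(t) = 0 - 31/3·(t - 2) + 5/3·(t - 2)² + 8/3·(t - 2)³.
With (t - 2) = 1/2: S(5/2) = -53/12.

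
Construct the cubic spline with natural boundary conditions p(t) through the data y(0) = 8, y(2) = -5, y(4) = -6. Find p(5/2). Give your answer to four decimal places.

-6.2344

Put M_i = p'' at the i-th knot. Here h = (2, 2) and Δ = (-13/2, -1/2), so the interior equations h_(i-1)·M_(i-1) + 2(h_(i-1)+h_i)·M_i + h_i·M_(i+1) = 6(Δ_i − Δ_(i-1)) read
  2·M_0 + 8·M_1 + 2·M_2 = 6(Δ_1 - Δ_0) = 36
Natural end conditions: M_0 = M_2 = 0.
Solving the tridiagonal system: M_0 = 0, M_1 = 9/2, M_2 = 0.
On [2, 4], p(t) = -5 - 7/2·(t - 2) + 9/4·(t - 2)² - 3/8·(t - 2)³.
With (t - 2) = 1/2: p(5/2) = -399/64.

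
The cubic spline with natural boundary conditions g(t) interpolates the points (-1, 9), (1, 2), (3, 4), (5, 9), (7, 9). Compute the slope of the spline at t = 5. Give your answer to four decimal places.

Put σ_i = g'' at the i-th knot. Here h = (2, 2, 2, 2) and Δ = (-7/2, 1, 5/2, 0), so the interior equations h_(i-1)·σ_(i-1) + 2(h_(i-1)+h_i)·σ_i + h_i·σ_(i+1) = 6(Δ_i − Δ_(i-1)) read
  2·σ_0 + 8·σ_1 + 2·σ_2 = 6(Δ_1 - Δ_0) = 27
  2·σ_1 + 8·σ_2 + 2·σ_3 = 6(Δ_2 - Δ_1) = 9
  2·σ_2 + 8·σ_3 + 2·σ_4 = 6(Δ_3 - Δ_2) = -15
Natural end conditions: σ_0 = σ_4 = 0.
Solving: σ_0 = 0, σ_1 = 177/56, σ_2 = 6/7, σ_3 = -117/56, σ_4 = 0.
On [5, 7], g'(t) = b_3 + 2c_3·(t - 5) + 3d_3·(t - 5)² with b_3 = Δ_3 - h_3(2σ_3 + σ_4)/6 = 39/28, c_3 = σ_3/2 = -117/112, d_3 = (σ_4 - σ_3)/(6h_3) = 39/224. So g'(5) = 39/28.

1.3929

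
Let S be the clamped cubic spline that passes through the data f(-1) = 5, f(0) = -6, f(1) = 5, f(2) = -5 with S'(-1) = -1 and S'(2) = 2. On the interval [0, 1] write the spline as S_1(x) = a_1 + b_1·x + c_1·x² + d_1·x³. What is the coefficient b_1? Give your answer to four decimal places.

Write m_i for S''(x_i). With h_i = 1, 1, 1 and divided differences Δ_i = -11, 11, -10, the continuity of S' gives the tridiagonal system
  1·m_0 + 4·m_1 + 1·m_2 = 6(Δ_1 - Δ_0) = 132
  1·m_1 + 4·m_2 + 1·m_3 = 6(Δ_2 - Δ_1) = -126
Clamped end conditions give two more equations: 2h_0·m_0 + h_0·m_1 = 6(Δ_0 - S'(-1)) = -60 and h_2·m_2 + 2h_2·m_3 = 6(S'(2) - Δ_2) = 72.
Forward elimination and back-substitution give m_0 = -312/5, m_1 = 324/5, m_2 = -324/5, m_3 = 342/5.
On [0, 1], with S_1(x) = a_1 + b_1·x + c_1·x² + d_1·x³: c_1 = m_1/2 = 162/5, d_1 = (m_2 - m_1)/(6h_1) = -108/5, b_1 = Δ_1 - h_1(2m_1 + m_2)/6 = 1/5.

0.2000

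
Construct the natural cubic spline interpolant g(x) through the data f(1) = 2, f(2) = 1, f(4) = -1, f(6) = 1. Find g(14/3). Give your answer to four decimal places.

Let m_i = g''(x_i). Step sizes h_i = 1, 2, 2; slopes of the chords Δ_i = (y_(i+1) - y_i)/h_i = -1, -1, 1.
  1·m_0 + 6·m_1 + 2·m_2 = 6(Δ_1 - Δ_0) = 0
  2·m_1 + 8·m_2 + 2·m_3 = 6(Δ_2 - Δ_1) = 12
Natural end conditions: m_0 = m_3 = 0.
Hence m_0 = 0, m_1 = -6/11, m_2 = 18/11, m_3 = 0.
On [4, 6], g(x) = -1 - 1/11·(x - 4) + 9/11·(x - 4)² - 3/22·(x - 4)³.
With (x - 4) = 2/3: g(14/3) = -73/99.

-0.7374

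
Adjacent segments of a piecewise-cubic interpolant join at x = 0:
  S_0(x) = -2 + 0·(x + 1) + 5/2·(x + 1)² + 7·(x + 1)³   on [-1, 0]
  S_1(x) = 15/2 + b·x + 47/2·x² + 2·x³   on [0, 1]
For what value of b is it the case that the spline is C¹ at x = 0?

26

S_0'(x) = 0 + 5·(x + 1) + 21·(x + 1)², so S_0'(0) = 26. On the right, S_1'(0) = b, so b = 26.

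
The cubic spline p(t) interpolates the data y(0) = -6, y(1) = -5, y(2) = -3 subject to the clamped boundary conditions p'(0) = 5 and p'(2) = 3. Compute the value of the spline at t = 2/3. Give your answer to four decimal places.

Let M_i = p''(x_i). Step sizes h_i = 1, 1; slopes of the chords Δ_i = (y_(i+1) - y_i)/h_i = 1, 2.
  1·M_0 + 4·M_1 + 1·M_2 = 6(Δ_1 - Δ_0) = 6
Clamped end conditions give two more equations: 2h_0·M_0 + h_0·M_1 = 6(Δ_0 - p'(0)) = -24 and h_1·M_1 + 2h_1·M_2 = 6(p'(2) - Δ_1) = 6.
Solving: M_0 = -29/2, M_1 = 5, M_2 = 1/2.
On [0, 1], p(t) = -6 + 5·t - 29/4·t² + 13/4·t³.
With t = 2/3: p(2/3) = -133/27.

-4.9259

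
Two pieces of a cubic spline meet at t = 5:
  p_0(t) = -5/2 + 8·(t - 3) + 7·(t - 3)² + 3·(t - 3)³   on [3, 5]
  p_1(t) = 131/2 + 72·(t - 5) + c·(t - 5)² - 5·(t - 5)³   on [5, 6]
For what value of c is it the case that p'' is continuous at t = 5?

p_0''(t) = 14 + 18·(t - 3), so p_0''(5) = 50. On the right, p_1''(5) = 2c, so c = 25.

25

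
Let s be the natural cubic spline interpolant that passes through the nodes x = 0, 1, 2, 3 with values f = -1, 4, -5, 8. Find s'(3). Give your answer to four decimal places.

19.8000

Put σ_i = s'' at the i-th knot. Here h = (1, 1, 1) and Δ = (5, -9, 13), so the interior equations h_(i-1)·σ_(i-1) + 2(h_(i-1)+h_i)·σ_i + h_i·σ_(i+1) = 6(Δ_i − Δ_(i-1)) read
  1·σ_0 + 4·σ_1 + 1·σ_2 = 6(Δ_1 - Δ_0) = -84
  1·σ_1 + 4·σ_2 + 1·σ_3 = 6(Δ_2 - Δ_1) = 132
Natural end conditions: σ_0 = σ_3 = 0.
Hence σ_0 = 0, σ_1 = -156/5, σ_2 = 204/5, σ_3 = 0.
On [2, 3], s'(x) = b_2 + 2c_2·(x - 2) + 3d_2·(x - 2)² with b_2 = Δ_2 - h_2(2σ_2 + σ_3)/6 = -3/5, c_2 = σ_2/2 = 102/5, d_2 = (σ_3 - σ_2)/(6h_2) = -34/5. So s'(3) = 99/5.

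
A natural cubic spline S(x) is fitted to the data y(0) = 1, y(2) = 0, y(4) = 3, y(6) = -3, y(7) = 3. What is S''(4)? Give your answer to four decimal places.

-7.0244

Let M_i = S''(x_i). Step sizes h_i = 2, 2, 2, 1; slopes of the chords Δ_i = (y_(i+1) - y_i)/h_i = -1/2, 3/2, -3, 6.
  2·M_0 + 8·M_1 + 2·M_2 = 6(Δ_1 - Δ_0) = 12
  2·M_1 + 8·M_2 + 2·M_3 = 6(Δ_2 - Δ_1) = -27
  2·M_2 + 6·M_3 + 1·M_4 = 6(Δ_3 - Δ_2) = 54
Natural end conditions: M_0 = M_4 = 0.
Forward elimination and back-substitution give M_0 = 0, M_1 = 267/82, M_2 = -288/41, M_3 = 465/41, M_4 = 0.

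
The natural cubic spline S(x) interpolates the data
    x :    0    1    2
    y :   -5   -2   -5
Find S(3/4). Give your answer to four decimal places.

With M_i denoting the second derivative at x_i, h_i = 1, 1, and Δ_i = (y_(i+1) − y_i)/h_i = 3, -3:
  1·M_0 + 4·M_1 + 1·M_2 = 6(Δ_1 - Δ_0) = -36
Natural end conditions: M_0 = M_2 = 0.
Solving: M_0 = 0, M_1 = -9, M_2 = 0.
On [0, 1], S(x) = -5 + 9/2·x + 0·x² - 3/2·x³.
With x = 3/4: S(3/4) = -289/128.

-2.2578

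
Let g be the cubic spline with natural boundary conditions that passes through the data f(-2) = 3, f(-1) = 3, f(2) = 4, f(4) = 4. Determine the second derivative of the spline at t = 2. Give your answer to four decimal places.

Write M_i for g''(x_i). With h_i = 1, 3, 2 and divided differences Δ_i = 0, 1/3, 0, the continuity of g' gives the tridiagonal system
  1·M_0 + 8·M_1 + 3·M_2 = 6(Δ_1 - Δ_0) = 2
  3·M_1 + 10·M_2 + 2·M_3 = 6(Δ_2 - Δ_1) = -2
Natural end conditions: M_0 = M_3 = 0.
Solving: M_0 = 0, M_1 = 26/71, M_2 = -22/71, M_3 = 0.

-0.3099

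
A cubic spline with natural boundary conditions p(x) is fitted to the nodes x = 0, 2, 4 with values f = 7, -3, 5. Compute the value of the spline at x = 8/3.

-2

Write M_i for p''(x_i). With h_i = 2, 2 and divided differences Δ_i = -5, 4, the continuity of p' gives the tridiagonal system
  2·M_0 + 8·M_1 + 2·M_2 = 6(Δ_1 - Δ_0) = 54
Natural end conditions: M_0 = M_2 = 0.
Solving the tridiagonal system: M_0 = 0, M_1 = 27/4, M_2 = 0.
On [2, 4], p(x) = -3 - 1/2·(x - 2) + 27/8·(x - 2)² - 9/16·(x - 2)³.
With (x - 2) = 2/3: p(8/3) = -2.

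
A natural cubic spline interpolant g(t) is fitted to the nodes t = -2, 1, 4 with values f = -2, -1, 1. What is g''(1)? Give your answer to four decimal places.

With M_i denoting the second derivative at x_i, h_i = 3, 3, and Δ_i = (y_(i+1) − y_i)/h_i = 1/3, 2/3:
  3·M_0 + 12·M_1 + 3·M_2 = 6(Δ_1 - Δ_0) = 2
Natural end conditions: M_0 = M_2 = 0.
Solving the tridiagonal system: M_0 = 0, M_1 = 1/6, M_2 = 0.

0.1667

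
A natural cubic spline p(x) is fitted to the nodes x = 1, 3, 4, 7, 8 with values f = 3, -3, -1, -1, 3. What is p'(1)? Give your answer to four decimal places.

Let M_i = p''(x_i). Step sizes h_i = 2, 1, 3, 1; slopes of the chords Δ_i = (y_(i+1) - y_i)/h_i = -3, 2, 0, 4.
  2·M_0 + 6·M_1 + 1·M_2 = 6(Δ_1 - Δ_0) = 30
  1·M_1 + 8·M_2 + 3·M_3 = 6(Δ_2 - Δ_1) = -12
  3·M_2 + 8·M_3 + 1·M_4 = 6(Δ_3 - Δ_2) = 24
Natural end conditions: M_0 = M_4 = 0.
Forward elimination and back-substitution give M_0 = 0, M_1 = 909/161, M_2 = -624/161, M_3 = 717/161, M_4 = 0.
On [1, 3], p'(x) = b_0 + 2c_0·(x - 1) + 3d_0·(x - 1)² with b_0 = Δ_0 - h_0(2M_0 + M_1)/6 = -786/161, c_0 = M_0/2 = 0, d_0 = (M_1 - M_0)/(6h_0) = 303/644. So p'(1) = -786/161.

-4.8820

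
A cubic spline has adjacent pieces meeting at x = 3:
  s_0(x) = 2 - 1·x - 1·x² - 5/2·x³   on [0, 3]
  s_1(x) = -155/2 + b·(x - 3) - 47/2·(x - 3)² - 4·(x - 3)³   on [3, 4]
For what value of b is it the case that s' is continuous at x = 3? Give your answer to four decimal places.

-74.5000

s_0'(x) = -1 - 2·x - 15/2·x², so s_0'(3) = -149/2. On the right, s_1'(3) = b, so b = -149/2.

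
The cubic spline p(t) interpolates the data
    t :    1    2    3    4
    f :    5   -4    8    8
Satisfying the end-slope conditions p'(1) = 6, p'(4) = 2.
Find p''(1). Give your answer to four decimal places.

Let m_i = p''(x_i). Step sizes h_i = 1, 1, 1; slopes of the chords Δ_i = (y_(i+1) - y_i)/h_i = -9, 12, 0.
  1·m_0 + 4·m_1 + 1·m_2 = 6(Δ_1 - Δ_0) = 126
  1·m_1 + 4·m_2 + 1·m_3 = 6(Δ_2 - Δ_1) = -72
Clamped end conditions give two more equations: 2h_0·m_0 + h_0·m_1 = 6(Δ_0 - p'(1)) = -90 and h_2·m_2 + 2h_2·m_3 = 6(p'(4) - Δ_2) = 12.
Hence m_0 = -1126/15, m_1 = 902/15, m_2 = -592/15, m_3 = 386/15.

-75.0667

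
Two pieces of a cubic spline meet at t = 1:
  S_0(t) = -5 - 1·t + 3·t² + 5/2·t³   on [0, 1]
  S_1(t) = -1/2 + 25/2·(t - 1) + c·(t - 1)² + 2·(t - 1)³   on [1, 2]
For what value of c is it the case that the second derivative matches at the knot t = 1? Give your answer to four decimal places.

10.5000

S_0''(t) = 6 + 15·t, so S_0''(1) = 21. On the right, S_1''(1) = 2c, so c = 21/2.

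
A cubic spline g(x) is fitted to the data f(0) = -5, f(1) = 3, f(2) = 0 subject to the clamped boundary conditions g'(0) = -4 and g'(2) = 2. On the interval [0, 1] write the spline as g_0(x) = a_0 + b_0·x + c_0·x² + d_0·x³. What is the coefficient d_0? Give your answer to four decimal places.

Let σ_i = g''(x_i). Step sizes h_i = 1, 1; slopes of the chords Δ_i = (y_(i+1) - y_i)/h_i = 8, -3.
  1·σ_0 + 4·σ_1 + 1·σ_2 = 6(Δ_1 - Δ_0) = -66
Clamped end conditions give two more equations: 2h_0·σ_0 + h_0·σ_1 = 6(Δ_0 - g'(0)) = 72 and h_1·σ_1 + 2h_1·σ_2 = 6(g'(2) - Δ_1) = 30.
Forward elimination and back-substitution give σ_0 = 111/2, σ_1 = -39, σ_2 = 69/2.
On [0, 1], with g_0(x) = a_0 + b_0·x + c_0·x² + d_0·x³: c_0 = σ_0/2 = 111/4, d_0 = (σ_1 - σ_0)/(6h_0) = -63/4, b_0 = Δ_0 - h_0(2σ_0 + σ_1)/6 = -4.

-15.7500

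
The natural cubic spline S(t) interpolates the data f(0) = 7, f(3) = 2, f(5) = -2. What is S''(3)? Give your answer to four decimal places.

-0.2000

With m_i denoting the second derivative at x_i, h_i = 3, 2, and Δ_i = (y_(i+1) − y_i)/h_i = -5/3, -2:
  3·m_0 + 10·m_1 + 2·m_2 = 6(Δ_1 - Δ_0) = -2
Natural end conditions: m_0 = m_2 = 0.
Solving the tridiagonal system: m_0 = 0, m_1 = -1/5, m_2 = 0.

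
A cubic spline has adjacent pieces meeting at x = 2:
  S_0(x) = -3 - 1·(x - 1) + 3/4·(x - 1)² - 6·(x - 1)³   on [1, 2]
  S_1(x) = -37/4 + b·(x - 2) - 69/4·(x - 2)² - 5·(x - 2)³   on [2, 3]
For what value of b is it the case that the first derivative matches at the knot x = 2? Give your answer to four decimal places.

S_0'(x) = -1 + 3/2·(x - 1) - 18·(x - 1)², so S_0'(2) = -35/2. On the right, S_1'(2) = b, so b = -35/2.

-17.5000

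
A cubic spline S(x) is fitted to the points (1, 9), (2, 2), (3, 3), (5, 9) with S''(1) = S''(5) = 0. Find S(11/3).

5

Write σ_i for S''(x_i). With h_i = 1, 1, 2 and divided differences Δ_i = -7, 1, 3, the continuity of S' gives the tridiagonal system
  1·σ_0 + 4·σ_1 + 1·σ_2 = 6(Δ_1 - Δ_0) = 48
  1·σ_1 + 6·σ_2 + 2·σ_3 = 6(Δ_2 - Δ_1) = 12
Natural end conditions: σ_0 = σ_3 = 0.
Hence σ_0 = 0, σ_1 = 12, σ_2 = 0, σ_3 = 0.
On [3, 5], S(x) = 3 + 3·(x - 3) + 0·(x - 3)² + 0·(x - 3)³.
With (x - 3) = 2/3: S(11/3) = 5.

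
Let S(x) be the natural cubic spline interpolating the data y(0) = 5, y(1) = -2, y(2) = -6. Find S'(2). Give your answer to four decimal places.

-3.2500

Write M_i for S''(x_i). With h_i = 1, 1 and divided differences Δ_i = -7, -4, the continuity of S' gives the tridiagonal system
  1·M_0 + 4·M_1 + 1·M_2 = 6(Δ_1 - Δ_0) = 18
Natural end conditions: M_0 = M_2 = 0.
Hence M_0 = 0, M_1 = 9/2, M_2 = 0.
On [1, 2], S'(x) = b_1 + 2c_1·(x - 1) + 3d_1·(x - 1)² with b_1 = Δ_1 - h_1(2M_1 + M_2)/6 = -11/2, c_1 = M_1/2 = 9/4, d_1 = (M_2 - M_1)/(6h_1) = -3/4. So S'(2) = -13/4.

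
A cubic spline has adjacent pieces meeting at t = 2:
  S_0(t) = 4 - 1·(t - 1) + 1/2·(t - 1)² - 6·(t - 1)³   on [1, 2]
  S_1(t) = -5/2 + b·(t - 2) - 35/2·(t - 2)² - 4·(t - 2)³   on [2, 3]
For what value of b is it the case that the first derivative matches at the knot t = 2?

S_0'(t) = -1 + 1·(t - 1) - 18·(t - 1)², so S_0'(2) = -18. On the right, S_1'(2) = b, so b = -18.

-18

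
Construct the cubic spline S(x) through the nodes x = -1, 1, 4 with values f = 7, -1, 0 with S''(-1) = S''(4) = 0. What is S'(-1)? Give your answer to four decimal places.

-4.8667

With M_i denoting the second derivative at x_i, h_i = 2, 3, and Δ_i = (y_(i+1) − y_i)/h_i = -4, 1/3:
  2·M_0 + 10·M_1 + 3·M_2 = 6(Δ_1 - Δ_0) = 26
Natural end conditions: M_0 = M_2 = 0.
Solving: M_0 = 0, M_1 = 13/5, M_2 = 0.
On [-1, 1], S'(x) = b_0 + 2c_0·(x + 1) + 3d_0·(x + 1)² with b_0 = Δ_0 - h_0(2M_0 + M_1)/6 = -73/15, c_0 = M_0/2 = 0, d_0 = (M_1 - M_0)/(6h_0) = 13/60. So S'(-1) = -73/15.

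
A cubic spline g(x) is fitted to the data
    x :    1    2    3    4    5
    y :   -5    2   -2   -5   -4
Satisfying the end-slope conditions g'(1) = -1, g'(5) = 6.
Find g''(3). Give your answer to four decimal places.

8.5000

With σ_i denoting the second derivative at x_i, h_i = 1, 1, 1, 1, and Δ_i = (y_(i+1) − y_i)/h_i = 7, -4, -3, 1:
  1·σ_0 + 4·σ_1 + 1·σ_2 = 6(Δ_1 - Δ_0) = -66
  1·σ_1 + 4·σ_2 + 1·σ_3 = 6(Δ_2 - Δ_1) = 6
  1·σ_2 + 4·σ_3 + 1·σ_4 = 6(Δ_3 - Δ_2) = 24
Clamped end conditions give two more equations: 2h_0·σ_0 + h_0·σ_1 = 6(Δ_0 - g'(1)) = 48 and h_3·σ_3 + 2h_3·σ_4 = 6(g'(5) - Δ_3) = 30.
Hence σ_0 = 533/14, σ_1 = -197/7, σ_2 = 17/2, σ_3 = 1/7, σ_4 = 209/14.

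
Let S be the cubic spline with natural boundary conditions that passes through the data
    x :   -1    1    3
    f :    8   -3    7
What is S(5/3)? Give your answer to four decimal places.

Write M_i for S''(x_i). With h_i = 2, 2 and divided differences Δ_i = -11/2, 5, the continuity of S' gives the tridiagonal system
  2·M_0 + 8·M_1 + 2·M_2 = 6(Δ_1 - Δ_0) = 63
Natural end conditions: M_0 = M_2 = 0.
Forward elimination and back-substitution give M_0 = 0, M_1 = 63/8, M_2 = 0.
On [1, 3], S(x) = -3 - 1/4·(x - 1) + 63/16·(x - 1)² - 21/32·(x - 1)³.
With (x - 1) = 2/3: S(5/3) = -29/18.

-1.6111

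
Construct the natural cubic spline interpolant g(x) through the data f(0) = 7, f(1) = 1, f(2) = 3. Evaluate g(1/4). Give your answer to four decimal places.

Write m_i for g''(x_i). With h_i = 1, 1 and divided differences Δ_i = -6, 2, the continuity of g' gives the tridiagonal system
  1·m_0 + 4·m_1 + 1·m_2 = 6(Δ_1 - Δ_0) = 48
Natural end conditions: m_0 = m_2 = 0.
Hence m_0 = 0, m_1 = 12, m_2 = 0.
On [0, 1], g(x) = 7 - 8·x + 0·x² + 2·x³.
With x = 1/4: g(1/4) = 161/32.

5.0313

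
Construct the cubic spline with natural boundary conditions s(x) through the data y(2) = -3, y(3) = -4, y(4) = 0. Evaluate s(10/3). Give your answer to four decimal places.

Put M_i = s'' at the i-th knot. Here h = (1, 1) and Δ = (-1, 4), so the interior equations h_(i-1)·M_(i-1) + 2(h_(i-1)+h_i)·M_i + h_i·M_(i+1) = 6(Δ_i − Δ_(i-1)) read
  1·M_0 + 4·M_1 + 1·M_2 = 6(Δ_1 - Δ_0) = 30
Natural end conditions: M_0 = M_2 = 0.
Hence M_0 = 0, M_1 = 15/2, M_2 = 0.
On [3, 4], s(x) = -4 + 3/2·(x - 3) + 15/4·(x - 3)² - 5/4·(x - 3)³.
With (x - 3) = 1/3: s(10/3) = -169/54.

-3.1296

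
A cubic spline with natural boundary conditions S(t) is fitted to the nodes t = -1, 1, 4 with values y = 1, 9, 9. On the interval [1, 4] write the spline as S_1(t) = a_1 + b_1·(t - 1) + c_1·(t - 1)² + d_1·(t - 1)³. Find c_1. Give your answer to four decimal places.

Write M_i for S''(x_i). With h_i = 2, 3 and divided differences Δ_i = 4, 0, the continuity of S' gives the tridiagonal system
  2·M_0 + 10·M_1 + 3·M_2 = 6(Δ_1 - Δ_0) = -24
Natural end conditions: M_0 = M_2 = 0.
Solving: M_0 = 0, M_1 = -12/5, M_2 = 0.
On [1, 4], with S_1(t) = a_1 + b_1·(t - 1) + c_1·(t - 1)² + d_1·(t - 1)³: c_1 = M_1/2 = -6/5, d_1 = (M_2 - M_1)/(6h_1) = 2/15, b_1 = Δ_1 - h_1(2M_1 + M_2)/6 = 12/5.

-1.2000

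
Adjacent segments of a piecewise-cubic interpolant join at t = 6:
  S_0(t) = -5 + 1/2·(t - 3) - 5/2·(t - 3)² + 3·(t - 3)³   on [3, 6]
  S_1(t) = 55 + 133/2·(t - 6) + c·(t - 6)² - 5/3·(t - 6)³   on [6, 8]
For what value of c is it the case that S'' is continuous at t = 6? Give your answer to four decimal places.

24.5000

S_0''(t) = -5 + 18·(t - 3), so S_0''(6) = 49. On the right, S_1''(6) = 2c, so c = 49/2.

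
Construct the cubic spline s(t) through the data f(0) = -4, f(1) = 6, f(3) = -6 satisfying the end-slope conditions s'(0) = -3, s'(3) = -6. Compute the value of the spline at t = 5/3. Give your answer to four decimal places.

Let M_i = s''(x_i). Step sizes h_i = 1, 2; slopes of the chords Δ_i = (y_(i+1) - y_i)/h_i = 10, -6.
  1·M_0 + 6·M_1 + 2·M_2 = 6(Δ_1 - Δ_0) = -96
Clamped end conditions give two more equations: 2h_0·M_0 + h_0·M_1 = 6(Δ_0 - s'(0)) = 78 and h_1·M_1 + 2h_1·M_2 = 6(s'(3) - Δ_1) = 0.
Solving: M_0 = 54, M_1 = -30, M_2 = 15.
On [1, 3], s(t) = 6 + 9·(t - 1) - 15·(t - 1)² + 15/4·(t - 1)³.
With (t - 1) = 2/3: s(5/3) = 58/9.

6.4444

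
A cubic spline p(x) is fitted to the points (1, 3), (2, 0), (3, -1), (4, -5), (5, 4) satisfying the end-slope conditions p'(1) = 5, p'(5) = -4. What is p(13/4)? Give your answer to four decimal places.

-2.5223

Let M_i = p''(x_i). Step sizes h_i = 1, 1, 1, 1; slopes of the chords Δ_i = (y_(i+1) - y_i)/h_i = -3, -1, -4, 9.
  1·M_0 + 4·M_1 + 1·M_2 = 6(Δ_1 - Δ_0) = 12
  1·M_1 + 4·M_2 + 1·M_3 = 6(Δ_2 - Δ_1) = -18
  1·M_2 + 4·M_3 + 1·M_4 = 6(Δ_3 - Δ_2) = 78
Clamped end conditions give two more equations: 2h_0·M_0 + h_0·M_1 = 6(Δ_0 - p'(1)) = -48 and h_3·M_3 + 2h_3·M_4 = 6(p'(5) - Δ_3) = -78.
Solving: M_0 = -222/7, M_1 = 108/7, M_2 = -18, M_3 = 270/7, M_4 = -408/7.
On [3, 4], p(x) = -1 - 31/7·(x - 3) - 9·(x - 3)² + 66/7·(x - 3)³.
With (x - 3) = 1/4: p(13/4) = -565/224.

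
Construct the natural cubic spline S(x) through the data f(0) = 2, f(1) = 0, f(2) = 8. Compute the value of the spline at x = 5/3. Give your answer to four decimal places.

4.5926

Let σ_i = S''(x_i). Step sizes h_i = 1, 1; slopes of the chords Δ_i = (y_(i+1) - y_i)/h_i = -2, 8.
  1·σ_0 + 4·σ_1 + 1·σ_2 = 6(Δ_1 - Δ_0) = 60
Natural end conditions: σ_0 = σ_2 = 0.
Solving: σ_0 = 0, σ_1 = 15, σ_2 = 0.
On [1, 2], S(x) = 0 + 3·(x - 1) + 15/2·(x - 1)² - 5/2·(x - 1)³.
With (x - 1) = 2/3: S(5/3) = 124/27.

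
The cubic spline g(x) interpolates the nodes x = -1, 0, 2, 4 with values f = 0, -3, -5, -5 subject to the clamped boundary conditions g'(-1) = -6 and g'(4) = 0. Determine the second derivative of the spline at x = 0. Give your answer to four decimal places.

Write M_i for g''(x_i). With h_i = 1, 2, 2 and divided differences Δ_i = -3, -1, 0, the continuity of g' gives the tridiagonal system
  1·M_0 + 6·M_1 + 2·M_2 = 6(Δ_1 - Δ_0) = 12
  2·M_1 + 8·M_2 + 2·M_3 = 6(Δ_2 - Δ_1) = 6
Clamped end conditions give two more equations: 2h_0·M_0 + h_0·M_1 = 6(Δ_0 - g'(-1)) = 18 and h_2·M_2 + 2h_2·M_3 = 6(g'(4) - Δ_2) = 0.
Solving: M_0 = 204/23, M_1 = 6/23, M_2 = 18/23, M_3 = -9/23.

0.2609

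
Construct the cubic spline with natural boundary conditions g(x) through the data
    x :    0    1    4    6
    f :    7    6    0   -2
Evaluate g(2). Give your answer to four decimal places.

4.1972

Write m_i for g''(x_i). With h_i = 1, 3, 2 and divided differences Δ_i = -1, -2, -1, the continuity of g' gives the tridiagonal system
  1·m_0 + 8·m_1 + 3·m_2 = 6(Δ_1 - Δ_0) = -6
  3·m_1 + 10·m_2 + 2·m_3 = 6(Δ_2 - Δ_1) = 6
Natural end conditions: m_0 = m_3 = 0.
Forward elimination and back-substitution give m_0 = 0, m_1 = -78/71, m_2 = 66/71, m_3 = 0.
On [1, 4], g(x) = 6 - 97/71·(x - 1) - 39/71·(x - 1)² + 8/71·(x - 1)³.
With (x - 1) = 1: g(2) = 298/71.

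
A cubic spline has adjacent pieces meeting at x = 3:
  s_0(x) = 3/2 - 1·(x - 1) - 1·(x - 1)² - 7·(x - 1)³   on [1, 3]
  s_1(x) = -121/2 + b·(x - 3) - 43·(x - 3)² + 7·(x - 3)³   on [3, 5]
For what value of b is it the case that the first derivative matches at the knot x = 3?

-89

s_0'(x) = -1 - 2·(x - 1) - 21·(x - 1)², so s_0'(3) = -89. On the right, s_1'(3) = b, so b = -89.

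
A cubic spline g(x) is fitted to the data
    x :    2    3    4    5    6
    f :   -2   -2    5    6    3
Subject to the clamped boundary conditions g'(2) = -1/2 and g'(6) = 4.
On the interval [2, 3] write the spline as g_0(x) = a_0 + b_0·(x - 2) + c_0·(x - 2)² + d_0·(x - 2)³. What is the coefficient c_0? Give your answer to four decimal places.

-2.8661

Let M_i = g''(x_i). Step sizes h_i = 1, 1, 1, 1; slopes of the chords Δ_i = (y_(i+1) - y_i)/h_i = 0, 7, 1, -3.
  1·M_0 + 4·M_1 + 1·M_2 = 6(Δ_1 - Δ_0) = 42
  1·M_1 + 4·M_2 + 1·M_3 = 6(Δ_2 - Δ_1) = -36
  1·M_2 + 4·M_3 + 1·M_4 = 6(Δ_3 - Δ_2) = -24
Clamped end conditions give two more equations: 2h_0·M_0 + h_0·M_1 = 6(Δ_0 - g'(2)) = 3 and h_3·M_3 + 2h_3·M_4 = 6(g'(6) - Δ_3) = 42.
Solving the tridiagonal system: M_0 = -321/56, M_1 = 405/28, M_2 = -81/8, M_3 = -279/28, M_4 = 1455/56.
On [2, 3], with g_0(x) = a_0 + b_0·(x - 2) + c_0·(x - 2)² + d_0·(x - 2)³: c_0 = M_0/2 = -321/112, d_0 = (M_1 - M_0)/(6h_0) = 377/112, b_0 = Δ_0 - h_0(2M_0 + M_1)/6 = -1/2.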